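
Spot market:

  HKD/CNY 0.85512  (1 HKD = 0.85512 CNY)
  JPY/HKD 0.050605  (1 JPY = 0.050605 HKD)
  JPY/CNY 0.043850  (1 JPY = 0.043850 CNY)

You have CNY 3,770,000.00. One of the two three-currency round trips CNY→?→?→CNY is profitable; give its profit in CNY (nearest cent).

Profitable loop is CNY → HKD → JPY → CNY:
CNY 3,770,000.00 ÷ 0.85512 = HKD 4,408,737.95
HKD 4,408,737.95 ÷ 0.050605 = JPY 87,120,600
JPY 87,120,600 × 0.043850 = CNY 3,820,238.30
Profit = CNY 3,820,238.30 − CNY 3,770,000.00

Profit: CNY 50,238.30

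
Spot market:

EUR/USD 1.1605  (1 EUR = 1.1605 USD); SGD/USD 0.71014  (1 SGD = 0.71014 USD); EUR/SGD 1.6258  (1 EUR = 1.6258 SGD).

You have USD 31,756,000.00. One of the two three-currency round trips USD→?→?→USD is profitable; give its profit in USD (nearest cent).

Profit: USD 163,776.59

Profitable loop is USD → SGD → EUR → USD:
USD 31,756,000.00 ÷ 0.71014 = SGD 44,717,942.94
SGD 44,717,942.94 ÷ 1.6258 = EUR 27,505,193.10
EUR 27,505,193.10 × 1.1605 = USD 31,919,776.59
Profit = USD 31,919,776.59 − USD 31,756,000.00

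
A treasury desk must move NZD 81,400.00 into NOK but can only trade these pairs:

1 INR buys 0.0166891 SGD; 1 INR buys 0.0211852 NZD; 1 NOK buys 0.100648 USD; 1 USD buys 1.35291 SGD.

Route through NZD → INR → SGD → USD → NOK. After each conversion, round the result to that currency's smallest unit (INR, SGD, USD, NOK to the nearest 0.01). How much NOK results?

NOK 470,923.81

NZD 81,400.00 ÷ 0.0211852 = INR 3,842,305.01
INR 3,842,305.01 × 0.0166891 = SGD 64,124.61
SGD 64,124.61 ÷ 1.35291 = USD 47,397.54
USD 47,397.54 ÷ 0.100648 = NOK 470,923.81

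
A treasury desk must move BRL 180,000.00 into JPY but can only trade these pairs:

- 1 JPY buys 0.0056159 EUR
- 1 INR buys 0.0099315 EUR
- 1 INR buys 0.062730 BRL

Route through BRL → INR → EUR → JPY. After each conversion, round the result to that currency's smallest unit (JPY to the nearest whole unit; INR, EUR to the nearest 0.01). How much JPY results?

JPY 5,074,494

BRL 180,000.00 ÷ 0.062730 = INR 2,869,440.46
INR 2,869,440.46 × 0.0099315 = EUR 28,497.85
EUR 28,497.85 ÷ 0.0056159 = JPY 5,074,494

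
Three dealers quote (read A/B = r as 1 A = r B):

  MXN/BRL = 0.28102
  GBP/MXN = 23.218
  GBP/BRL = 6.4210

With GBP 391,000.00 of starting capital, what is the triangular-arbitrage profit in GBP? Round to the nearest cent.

Profit: GBP 6,316.06

Profitable loop is GBP → MXN → BRL → GBP:
GBP 391,000.00 × 23.218 = MXN 9,078,238.00
MXN 9,078,238.00 × 0.28102 = BRL 2,551,166.44
BRL 2,551,166.44 ÷ 6.4210 = GBP 397,316.06
Profit = GBP 397,316.06 − GBP 391,000.00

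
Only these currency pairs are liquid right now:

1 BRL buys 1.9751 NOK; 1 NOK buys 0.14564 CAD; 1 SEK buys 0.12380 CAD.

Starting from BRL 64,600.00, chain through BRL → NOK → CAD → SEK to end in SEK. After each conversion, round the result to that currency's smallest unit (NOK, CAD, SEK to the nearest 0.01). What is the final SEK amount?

BRL 64,600.00 × 1.9751 = NOK 127,591.46
NOK 127,591.46 × 0.14564 = CAD 18,582.42
CAD 18,582.42 ÷ 0.12380 = SEK 150,100.32

SEK 150,100.32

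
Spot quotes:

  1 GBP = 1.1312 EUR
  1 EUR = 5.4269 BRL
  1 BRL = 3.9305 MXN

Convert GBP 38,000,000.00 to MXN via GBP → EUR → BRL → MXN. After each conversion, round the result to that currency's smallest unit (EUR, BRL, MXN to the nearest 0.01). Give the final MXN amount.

MXN 916,901,351.15

GBP 38,000,000.00 × 1.1312 = EUR 42,985,600.00
EUR 42,985,600.00 × 5.4269 = BRL 233,278,552.64
BRL 233,278,552.64 × 3.9305 = MXN 916,901,351.15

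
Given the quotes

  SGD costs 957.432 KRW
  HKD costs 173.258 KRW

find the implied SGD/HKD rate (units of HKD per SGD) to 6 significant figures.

SGD/HKD = 5.52605

1 SGD × 957.432 = 957.432 KRW
957.432 KRW ÷ 173.258 = 5.52605 HKD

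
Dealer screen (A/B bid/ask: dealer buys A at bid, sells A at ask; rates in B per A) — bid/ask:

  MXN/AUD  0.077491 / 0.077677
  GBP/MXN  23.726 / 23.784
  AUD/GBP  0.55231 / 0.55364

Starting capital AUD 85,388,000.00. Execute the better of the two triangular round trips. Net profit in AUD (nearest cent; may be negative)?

Best loop AUD → GBP → MXN → AUD:
AUD 85,388,000.00 × 0.55231 (sell AUD at bid) = GBP 47,160,646.28
GBP 47,160,646.28 × 23.726 (sell GBP at bid) = MXN 1,118,933,493.64
MXN 1,118,933,493.64 × 0.077491 (sell MXN at bid) = AUD 86,707,275.36

Net profit: AUD 1,319,275.36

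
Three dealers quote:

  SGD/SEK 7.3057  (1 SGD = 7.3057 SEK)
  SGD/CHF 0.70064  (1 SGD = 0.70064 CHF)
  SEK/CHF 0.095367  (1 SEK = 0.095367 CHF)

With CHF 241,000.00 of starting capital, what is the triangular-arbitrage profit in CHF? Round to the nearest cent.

Profit: CHF 1,355.02

Profitable loop is CHF → SEK → SGD → CHF:
CHF 241,000.00 ÷ 0.095367 = SEK 2,527,079.60
SEK 2,527,079.60 ÷ 7.3057 = SGD 345,905.20
SGD 345,905.20 × 0.70064 = CHF 242,355.02
Profit = CHF 242,355.02 − CHF 241,000.00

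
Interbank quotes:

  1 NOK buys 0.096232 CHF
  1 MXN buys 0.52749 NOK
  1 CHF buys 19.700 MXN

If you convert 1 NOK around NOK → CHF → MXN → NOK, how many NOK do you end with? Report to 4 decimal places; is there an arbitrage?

1.0000 (no arbitrage)

Around NOK → CHF → MXN → NOK: 1 × 0.096232 × 19.700 × 0.52749 = 1.000000
Product ≈ 1 (deviation 0.000%, within rounding noise).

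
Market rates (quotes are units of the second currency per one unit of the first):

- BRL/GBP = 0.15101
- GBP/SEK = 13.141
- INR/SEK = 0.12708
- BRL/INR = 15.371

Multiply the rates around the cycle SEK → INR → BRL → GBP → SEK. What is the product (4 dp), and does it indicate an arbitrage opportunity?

1.0159 (arbitrage exists)

Around SEK → INR → BRL → GBP → SEK: 1 ÷ 0.12708 ÷ 15.371 × 0.15101 × 13.141 = 1.015909
Product > 1; profitable direction is SEK → INR → BRL → GBP → SEK.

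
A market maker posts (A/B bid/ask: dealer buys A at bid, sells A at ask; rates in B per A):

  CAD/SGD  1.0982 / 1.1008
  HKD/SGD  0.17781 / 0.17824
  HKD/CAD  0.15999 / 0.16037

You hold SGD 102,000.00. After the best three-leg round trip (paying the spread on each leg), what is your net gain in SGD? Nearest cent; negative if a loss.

Net profit: SGD 736.51

Best loop SGD → CAD → HKD → SGD:
SGD 102,000.00 ÷ 1.1008 (buy CAD at ask) = CAD 92,659.88
CAD 92,659.88 ÷ 0.16037 (buy HKD at ask) = HKD 577,788.14
HKD 577,788.14 × 0.17781 (sell HKD at bid) = SGD 102,736.51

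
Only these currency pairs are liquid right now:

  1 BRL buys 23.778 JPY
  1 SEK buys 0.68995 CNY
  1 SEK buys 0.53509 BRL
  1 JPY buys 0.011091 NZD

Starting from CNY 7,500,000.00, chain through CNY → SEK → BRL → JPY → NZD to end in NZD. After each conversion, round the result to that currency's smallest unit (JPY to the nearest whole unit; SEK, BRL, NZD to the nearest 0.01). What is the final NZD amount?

NZD 1,533,968.73

CNY 7,500,000.00 ÷ 0.68995 = SEK 10,870,352.92
SEK 10,870,352.92 × 0.53509 = BRL 5,816,617.14
BRL 5,816,617.14 × 23.778 = JPY 138,307,522
JPY 138,307,522 × 0.011091 = NZD 1,533,968.73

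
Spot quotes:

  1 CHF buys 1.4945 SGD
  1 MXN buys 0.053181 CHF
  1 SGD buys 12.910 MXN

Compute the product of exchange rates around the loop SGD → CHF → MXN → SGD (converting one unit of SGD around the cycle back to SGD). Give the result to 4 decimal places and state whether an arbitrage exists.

Around SGD → CHF → MXN → SGD: 1 ÷ 1.4945 ÷ 0.053181 ÷ 12.910 = 0.974589
Product < 1; profitable direction is SGD → MXN → CHF → SGD.

0.9746 (arbitrage exists)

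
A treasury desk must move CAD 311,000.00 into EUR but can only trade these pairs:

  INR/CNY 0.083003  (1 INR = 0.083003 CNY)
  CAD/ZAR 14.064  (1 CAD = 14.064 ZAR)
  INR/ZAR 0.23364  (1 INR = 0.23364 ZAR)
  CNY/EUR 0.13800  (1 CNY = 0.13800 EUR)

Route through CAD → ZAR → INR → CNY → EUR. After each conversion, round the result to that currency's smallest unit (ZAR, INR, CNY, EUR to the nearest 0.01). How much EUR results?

CAD 311,000.00 × 14.064 = ZAR 4,373,904.00
ZAR 4,373,904.00 ÷ 0.23364 = INR 18,720,698.51
INR 18,720,698.51 × 0.083003 = CNY 1,553,874.14
CNY 1,553,874.14 × 0.13800 = EUR 214,434.63

EUR 214,434.63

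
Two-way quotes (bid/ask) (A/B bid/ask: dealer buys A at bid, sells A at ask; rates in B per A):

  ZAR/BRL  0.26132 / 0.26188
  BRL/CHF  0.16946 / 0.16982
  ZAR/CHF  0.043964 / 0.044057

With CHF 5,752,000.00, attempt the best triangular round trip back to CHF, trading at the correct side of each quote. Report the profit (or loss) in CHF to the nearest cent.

Net profit: CHF 29,543.64

Best loop CHF → ZAR → BRL → CHF:
CHF 5,752,000.00 ÷ 0.044057 (buy ZAR at ask) = ZAR 130,558,140.59
ZAR 130,558,140.59 × 0.26132 (sell ZAR at bid) = BRL 34,117,453.30
BRL 34,117,453.30 × 0.16946 (sell BRL at bid) = CHF 5,781,543.64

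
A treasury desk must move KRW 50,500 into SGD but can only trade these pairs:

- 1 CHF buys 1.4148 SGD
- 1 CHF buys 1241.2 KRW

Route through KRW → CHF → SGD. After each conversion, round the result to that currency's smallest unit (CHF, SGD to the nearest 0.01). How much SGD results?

KRW 50,500 ÷ 1241.2 = CHF 40.69
CHF 40.69 × 1.4148 = SGD 57.57

SGD 57.57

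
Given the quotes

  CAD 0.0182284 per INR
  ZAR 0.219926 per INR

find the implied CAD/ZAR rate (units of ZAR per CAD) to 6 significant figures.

1 CAD ÷ 0.0182284 = 54.8595 INR
54.8595 INR × 0.219926 = 12.065 ZAR

CAD/ZAR = 12.0650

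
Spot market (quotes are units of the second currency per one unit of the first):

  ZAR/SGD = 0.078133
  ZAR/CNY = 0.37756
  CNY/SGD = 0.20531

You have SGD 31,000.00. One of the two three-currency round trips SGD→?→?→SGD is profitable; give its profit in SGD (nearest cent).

Profitable loop is SGD → CNY → ZAR → SGD:
SGD 31,000.00 ÷ 0.20531 = CNY 150,991.18
CNY 150,991.18 ÷ 0.37756 = ZAR 399,913.08
ZAR 399,913.08 × 0.078133 = SGD 31,246.41
Profit = SGD 31,246.41 − SGD 31,000.00

Profit: SGD 246.41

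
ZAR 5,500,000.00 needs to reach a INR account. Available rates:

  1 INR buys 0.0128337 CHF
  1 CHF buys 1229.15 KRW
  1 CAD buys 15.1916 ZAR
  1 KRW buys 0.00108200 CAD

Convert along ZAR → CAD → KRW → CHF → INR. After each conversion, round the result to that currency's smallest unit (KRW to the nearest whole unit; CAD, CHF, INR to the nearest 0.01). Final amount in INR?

INR 21,211,684.08

ZAR 5,500,000.00 ÷ 15.1916 = CAD 362,042.18
CAD 362,042.18 ÷ 0.00108200 = KRW 334,604,603
KRW 334,604,603 ÷ 1229.15 = CHF 272,224.39
CHF 272,224.39 ÷ 0.0128337 = INR 21,211,684.08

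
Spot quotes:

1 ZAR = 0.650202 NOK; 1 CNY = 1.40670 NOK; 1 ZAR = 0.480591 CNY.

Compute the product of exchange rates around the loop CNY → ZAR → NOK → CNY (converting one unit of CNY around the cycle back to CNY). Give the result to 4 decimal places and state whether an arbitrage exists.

Around CNY → ZAR → NOK → CNY: 1 ÷ 0.480591 × 0.650202 ÷ 1.40670 = 0.961770
Product < 1; profitable direction is CNY → NOK → ZAR → CNY.

0.9618 (arbitrage exists)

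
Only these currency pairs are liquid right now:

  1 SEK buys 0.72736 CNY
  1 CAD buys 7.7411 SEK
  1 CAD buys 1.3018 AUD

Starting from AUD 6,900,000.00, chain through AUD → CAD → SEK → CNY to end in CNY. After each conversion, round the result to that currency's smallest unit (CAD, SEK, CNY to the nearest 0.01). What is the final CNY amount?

CNY 29,843,992.05

AUD 6,900,000.00 ÷ 1.3018 = CAD 5,300,353.36
CAD 5,300,353.36 × 7.7411 = SEK 41,030,565.40
SEK 41,030,565.40 × 0.72736 = CNY 29,843,992.05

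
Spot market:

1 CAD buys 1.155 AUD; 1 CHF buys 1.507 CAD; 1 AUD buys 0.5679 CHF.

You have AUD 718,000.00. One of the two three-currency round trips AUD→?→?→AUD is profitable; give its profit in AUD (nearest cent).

Profitable loop is AUD → CAD → CHF → AUD:
AUD 718,000.00 ÷ 1.155 = CAD 621,645.02
CAD 621,645.02 ÷ 1.507 = CHF 412,504.99
CHF 412,504.99 ÷ 0.5679 = AUD 726,369.06
Profit = AUD 726,369.06 − AUD 718,000.00

Profit: AUD 8,369.06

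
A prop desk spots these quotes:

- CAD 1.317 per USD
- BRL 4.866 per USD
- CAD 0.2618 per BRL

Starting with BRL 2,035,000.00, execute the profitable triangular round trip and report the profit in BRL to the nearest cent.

Profit: BRL 68,819.33

Profitable loop is BRL → USD → CAD → BRL:
BRL 2,035,000.00 ÷ 4.866 = USD 418,207.97
USD 418,207.97 × 1.317 = CAD 550,779.90
CAD 550,779.90 ÷ 0.2618 = BRL 2,103,819.33
Profit = BRL 2,103,819.33 − BRL 2,035,000.00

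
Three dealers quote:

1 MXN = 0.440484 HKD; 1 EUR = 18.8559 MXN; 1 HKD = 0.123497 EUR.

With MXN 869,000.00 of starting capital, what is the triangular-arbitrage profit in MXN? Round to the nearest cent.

Profitable loop is MXN → HKD → EUR → MXN:
MXN 869,000.00 × 0.440484 = HKD 382,780.60
HKD 382,780.60 × 0.123497 = EUR 47,272.26
EUR 47,272.26 × 18.8559 = MXN 891,360.92
Profit = MXN 891,360.92 − MXN 869,000.00

Profit: MXN 22,360.92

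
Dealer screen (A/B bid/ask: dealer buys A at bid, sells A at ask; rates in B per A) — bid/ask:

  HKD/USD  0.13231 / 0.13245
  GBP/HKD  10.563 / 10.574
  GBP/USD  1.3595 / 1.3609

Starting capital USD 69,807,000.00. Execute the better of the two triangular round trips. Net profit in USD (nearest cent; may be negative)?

Net profit: USD 1,882,030.88

Best loop USD → GBP → HKD → USD:
USD 69,807,000.00 ÷ 1.3609 (buy GBP at ask) = GBP 51,294,731.43
GBP 51,294,731.43 × 10.563 (sell GBP at bid) = HKD 541,826,248.07
HKD 541,826,248.07 × 0.13231 (sell HKD at bid) = USD 71,689,030.88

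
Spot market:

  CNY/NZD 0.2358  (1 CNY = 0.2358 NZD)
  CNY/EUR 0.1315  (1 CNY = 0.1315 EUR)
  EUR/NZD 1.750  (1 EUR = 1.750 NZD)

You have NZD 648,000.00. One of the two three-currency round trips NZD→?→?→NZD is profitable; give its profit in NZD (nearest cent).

Profit: NZD 15,980.01

Profitable loop is NZD → EUR → CNY → NZD:
NZD 648,000.00 ÷ 1.750 = EUR 370,285.71
EUR 370,285.71 ÷ 0.1315 = CNY 2,815,860.95
CNY 2,815,860.95 × 0.2358 = NZD 663,980.01
Profit = NZD 663,980.01 − NZD 648,000.00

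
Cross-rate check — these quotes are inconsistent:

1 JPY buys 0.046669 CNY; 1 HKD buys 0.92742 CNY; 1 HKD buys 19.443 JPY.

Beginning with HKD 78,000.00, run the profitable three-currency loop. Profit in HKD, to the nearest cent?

Profit: HKD 1,722.20

Profitable loop is HKD → CNY → JPY → HKD:
HKD 78,000.00 × 0.92742 = CNY 72,338.76
CNY 72,338.76 ÷ 0.046669 = JPY 1,550,039
JPY 1,550,039 ÷ 19.443 = HKD 79,722.20
Profit = HKD 79,722.20 − HKD 78,000.00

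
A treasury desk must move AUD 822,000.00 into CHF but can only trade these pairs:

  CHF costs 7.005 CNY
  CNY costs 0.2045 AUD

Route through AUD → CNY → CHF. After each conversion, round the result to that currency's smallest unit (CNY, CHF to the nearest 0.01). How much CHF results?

AUD 822,000.00 ÷ 0.2045 = CNY 4,019,559.90
CNY 4,019,559.90 ÷ 7.005 = CHF 573,812.98

CHF 573,812.98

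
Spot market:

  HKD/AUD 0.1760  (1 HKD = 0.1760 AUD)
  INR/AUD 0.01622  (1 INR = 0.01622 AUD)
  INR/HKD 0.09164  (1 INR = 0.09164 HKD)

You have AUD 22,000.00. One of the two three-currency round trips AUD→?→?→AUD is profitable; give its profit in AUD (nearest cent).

Profit: AUD 124.62

Profitable loop is AUD → HKD → INR → AUD:
AUD 22,000.00 ÷ 0.1760 = HKD 125,000.00
HKD 125,000.00 ÷ 0.09164 = INR 1,364,033.17
INR 1,364,033.17 × 0.01622 = AUD 22,124.62
Profit = AUD 22,124.62 − AUD 22,000.00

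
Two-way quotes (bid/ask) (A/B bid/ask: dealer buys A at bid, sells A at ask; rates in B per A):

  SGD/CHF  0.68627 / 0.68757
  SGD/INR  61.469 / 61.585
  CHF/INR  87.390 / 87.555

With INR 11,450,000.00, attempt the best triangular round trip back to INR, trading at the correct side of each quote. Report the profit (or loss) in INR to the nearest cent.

Net profit: INR 241,325.80

Best loop INR → CHF → SGD → INR:
INR 11,450,000.00 ÷ 87.555 (buy CHF at ask) = CHF 130,774.94
CHF 130,774.94 ÷ 0.68757 (buy SGD at ask) = SGD 190,198.73
SGD 190,198.73 × 61.469 (sell SGD at bid) = INR 11,691,325.80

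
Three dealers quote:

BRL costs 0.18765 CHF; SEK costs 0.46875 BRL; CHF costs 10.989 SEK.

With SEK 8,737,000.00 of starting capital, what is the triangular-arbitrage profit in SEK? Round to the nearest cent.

Profitable loop is SEK → CHF → BRL → SEK:
SEK 8,737,000.00 ÷ 10.989 = CHF 795,067.80
CHF 795,067.80 ÷ 0.18765 = BRL 4,236,972.00
BRL 4,236,972.00 ÷ 0.46875 = SEK 9,038,873.59
Profit = SEK 9,038,873.59 − SEK 8,737,000.00

Profit: SEK 301,873.59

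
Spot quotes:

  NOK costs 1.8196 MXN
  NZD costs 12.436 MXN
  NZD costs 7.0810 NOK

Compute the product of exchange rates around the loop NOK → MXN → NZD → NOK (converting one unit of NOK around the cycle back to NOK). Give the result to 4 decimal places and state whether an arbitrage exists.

1.0361 (arbitrage exists)

Around NOK → MXN → NZD → NOK: 1 × 1.8196 ÷ 12.436 × 7.0810 = 1.036072
Product > 1; profitable direction is NOK → MXN → NZD → NOK.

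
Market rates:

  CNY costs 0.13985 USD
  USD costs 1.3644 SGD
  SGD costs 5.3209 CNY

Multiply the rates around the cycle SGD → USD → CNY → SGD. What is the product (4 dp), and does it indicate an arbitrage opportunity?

0.9849 (arbitrage exists)

Around SGD → USD → CNY → SGD: 1 ÷ 1.3644 ÷ 0.13985 ÷ 5.3209 = 0.984942
Product < 1; profitable direction is SGD → CNY → USD → SGD.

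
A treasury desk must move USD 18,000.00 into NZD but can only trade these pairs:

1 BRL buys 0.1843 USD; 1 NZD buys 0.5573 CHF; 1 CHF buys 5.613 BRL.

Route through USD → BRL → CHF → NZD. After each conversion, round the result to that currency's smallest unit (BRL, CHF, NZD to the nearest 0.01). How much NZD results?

USD 18,000.00 ÷ 0.1843 = BRL 97,666.85
BRL 97,666.85 ÷ 5.613 = CHF 17,400.12
CHF 17,400.12 ÷ 0.5573 = NZD 31,222.18

NZD 31,222.18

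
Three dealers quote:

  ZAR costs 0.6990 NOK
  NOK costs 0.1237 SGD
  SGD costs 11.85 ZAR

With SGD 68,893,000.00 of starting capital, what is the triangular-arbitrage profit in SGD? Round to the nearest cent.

Profit: SGD 1,696,535.25

Profitable loop is SGD → ZAR → NOK → SGD:
SGD 68,893,000.00 × 11.85 = ZAR 816,382,050.00
ZAR 816,382,050.00 × 0.6990 = NOK 570,651,052.95
NOK 570,651,052.95 × 0.1237 = SGD 70,589,535.25
Profit = SGD 70,589,535.25 − SGD 68,893,000.00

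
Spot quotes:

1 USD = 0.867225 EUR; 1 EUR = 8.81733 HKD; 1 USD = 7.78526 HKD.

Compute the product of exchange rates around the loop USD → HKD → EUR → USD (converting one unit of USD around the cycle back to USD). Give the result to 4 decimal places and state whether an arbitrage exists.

Around USD → HKD → EUR → USD: 1 × 7.78526 ÷ 8.81733 ÷ 0.867225 = 1.018132
Product > 1; profitable direction is USD → HKD → EUR → USD.

1.0181 (arbitrage exists)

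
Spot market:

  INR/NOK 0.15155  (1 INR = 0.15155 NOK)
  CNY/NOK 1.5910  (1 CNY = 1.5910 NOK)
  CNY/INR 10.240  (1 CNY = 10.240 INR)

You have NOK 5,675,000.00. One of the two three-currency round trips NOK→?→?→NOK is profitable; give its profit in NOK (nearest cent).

Profit: NOK 143,086.16

Profitable loop is NOK → INR → CNY → NOK:
NOK 5,675,000.00 ÷ 0.15155 = INR 37,446,387.33
INR 37,446,387.33 ÷ 10.240 = CNY 3,656,873.76
CNY 3,656,873.76 × 1.5910 = NOK 5,818,086.16
Profit = NOK 5,818,086.16 − NOK 5,675,000.00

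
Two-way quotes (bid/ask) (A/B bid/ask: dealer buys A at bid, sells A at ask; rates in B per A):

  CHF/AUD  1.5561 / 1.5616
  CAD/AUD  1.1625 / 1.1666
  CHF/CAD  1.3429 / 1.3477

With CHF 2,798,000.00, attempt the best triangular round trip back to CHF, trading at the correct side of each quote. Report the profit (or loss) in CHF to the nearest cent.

Net result: CHF -857.80 (no profitable arbitrage after spreads)

Best loop CHF → CAD → AUD → CHF:
CHF 2,798,000.00 × 1.3429 (sell CHF at bid) = CAD 3,757,434.20
CAD 3,757,434.20 × 1.1625 (sell CAD at bid) = AUD 4,368,017.26
AUD 4,368,017.26 ÷ 1.5616 (buy CHF at ask) = CHF 2,797,142.20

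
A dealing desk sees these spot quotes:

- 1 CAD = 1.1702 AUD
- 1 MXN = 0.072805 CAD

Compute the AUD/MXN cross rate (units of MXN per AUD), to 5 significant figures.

AUD/MXN = 11.738

1 AUD ÷ 1.1702 = 0.854555 CAD
0.854555 CAD ÷ 0.072805 = 11.7376 MXN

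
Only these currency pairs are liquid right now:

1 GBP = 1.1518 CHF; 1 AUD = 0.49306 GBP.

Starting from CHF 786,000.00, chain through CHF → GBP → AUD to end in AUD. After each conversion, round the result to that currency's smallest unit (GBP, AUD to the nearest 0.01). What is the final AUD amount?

CHF 786,000.00 ÷ 1.1518 = GBP 682,410.14
GBP 682,410.14 ÷ 0.49306 = AUD 1,384,030.63

AUD 1,384,030.63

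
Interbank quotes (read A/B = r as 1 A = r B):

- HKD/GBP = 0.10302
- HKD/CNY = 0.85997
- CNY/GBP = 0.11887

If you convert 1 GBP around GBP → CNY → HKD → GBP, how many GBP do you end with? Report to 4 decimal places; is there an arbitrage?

Around GBP → CNY → HKD → GBP: 1 ÷ 0.11887 ÷ 0.85997 × 0.10302 = 1.007781
Product > 1; profitable direction is GBP → CNY → HKD → GBP.

1.0078 (arbitrage exists)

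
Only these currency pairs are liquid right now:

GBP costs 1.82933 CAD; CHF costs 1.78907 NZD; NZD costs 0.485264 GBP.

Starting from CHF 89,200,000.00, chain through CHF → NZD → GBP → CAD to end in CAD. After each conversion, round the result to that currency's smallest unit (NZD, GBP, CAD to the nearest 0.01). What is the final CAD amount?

CAD 141,664,919.14

CHF 89,200,000.00 × 1.78907 = NZD 159,585,044.00
NZD 159,585,044.00 × 0.485264 = GBP 77,440,876.79
GBP 77,440,876.79 × 1.82933 = CAD 141,664,919.14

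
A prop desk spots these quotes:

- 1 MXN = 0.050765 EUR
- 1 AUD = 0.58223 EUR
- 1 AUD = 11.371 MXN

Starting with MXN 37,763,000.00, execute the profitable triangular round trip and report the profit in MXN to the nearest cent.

Profitable loop is MXN → AUD → EUR → MXN:
MXN 37,763,000.00 ÷ 11.371 = AUD 3,320,992.00
AUD 3,320,992.00 × 0.58223 = EUR 1,933,581.17
EUR 1,933,581.17 ÷ 0.050765 = MXN 38,088,863.79
Profit = MXN 38,088,863.79 − MXN 37,763,000.00

Profit: MXN 325,863.79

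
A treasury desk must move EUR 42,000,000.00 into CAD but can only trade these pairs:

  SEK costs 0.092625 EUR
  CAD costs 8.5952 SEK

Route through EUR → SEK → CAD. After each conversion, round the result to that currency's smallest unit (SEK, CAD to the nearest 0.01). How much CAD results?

CAD 52,755,176.79

EUR 42,000,000.00 ÷ 0.092625 = SEK 453,441,295.55
SEK 453,441,295.55 ÷ 8.5952 = CAD 52,755,176.79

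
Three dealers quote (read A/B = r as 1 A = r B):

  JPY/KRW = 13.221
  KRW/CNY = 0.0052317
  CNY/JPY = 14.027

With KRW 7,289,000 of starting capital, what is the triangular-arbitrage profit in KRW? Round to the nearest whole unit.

Profitable loop is KRW → JPY → CNY → KRW:
KRW 7,289,000 ÷ 13.221 = JPY 551,320
JPY 551,320 ÷ 14.027 = CNY 39,304.19
CNY 39,304.19 ÷ 0.0052317 = KRW 7,512,699
Profit = KRW 7,512,699 − KRW 7,289,000

Profit: KRW 223,699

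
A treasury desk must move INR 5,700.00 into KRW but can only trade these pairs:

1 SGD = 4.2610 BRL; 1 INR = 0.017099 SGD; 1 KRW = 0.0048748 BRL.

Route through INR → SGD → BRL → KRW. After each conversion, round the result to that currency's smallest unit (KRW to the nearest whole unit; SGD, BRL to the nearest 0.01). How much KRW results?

INR 5,700.00 × 0.017099 = SGD 97.46
SGD 97.46 × 4.2610 = BRL 415.28
BRL 415.28 ÷ 0.0048748 = KRW 85,189

KRW 85,189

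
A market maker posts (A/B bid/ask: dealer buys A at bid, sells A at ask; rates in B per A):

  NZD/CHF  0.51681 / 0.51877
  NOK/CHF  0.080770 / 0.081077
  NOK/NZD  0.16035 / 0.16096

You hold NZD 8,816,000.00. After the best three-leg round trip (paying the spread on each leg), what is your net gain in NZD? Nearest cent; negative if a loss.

Best loop NZD → CHF → NOK → NZD:
NZD 8,816,000.00 × 0.51681 (sell NZD at bid) = CHF 4,556,196.96
CHF 4,556,196.96 ÷ 0.081077 (buy NOK at ask) = NOK 56,195,924.37
NOK 56,195,924.37 × 0.16035 (sell NOK at bid) = NZD 9,011,016.47

Net profit: NZD 195,016.47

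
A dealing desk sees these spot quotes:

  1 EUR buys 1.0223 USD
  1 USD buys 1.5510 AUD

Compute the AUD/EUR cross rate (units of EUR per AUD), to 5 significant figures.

AUD/EUR = 0.63068

1 AUD ÷ 1.5510 = 0.644745 USD
0.644745 USD ÷ 1.0223 = 0.630681 EUR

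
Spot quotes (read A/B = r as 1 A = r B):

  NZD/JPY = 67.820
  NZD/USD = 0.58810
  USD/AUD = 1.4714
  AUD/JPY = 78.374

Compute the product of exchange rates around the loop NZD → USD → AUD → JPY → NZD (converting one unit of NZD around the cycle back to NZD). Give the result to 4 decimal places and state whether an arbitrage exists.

Around NZD → USD → AUD → JPY → NZD: 1 × 0.58810 × 1.4714 × 78.374 ÷ 67.820 = 0.999991
Product ≈ 1 (deviation 0.001%, within rounding noise).

1.0000 (no arbitrage)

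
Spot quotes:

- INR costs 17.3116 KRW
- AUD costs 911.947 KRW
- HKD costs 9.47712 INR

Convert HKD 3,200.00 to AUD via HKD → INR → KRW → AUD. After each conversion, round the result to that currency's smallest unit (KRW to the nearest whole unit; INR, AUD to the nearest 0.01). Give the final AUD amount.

HKD 3,200.00 × 9.47712 = INR 30,326.78
INR 30,326.78 × 17.3116 = KRW 525,005
KRW 525,005 ÷ 911.947 = AUD 575.70

AUD 575.70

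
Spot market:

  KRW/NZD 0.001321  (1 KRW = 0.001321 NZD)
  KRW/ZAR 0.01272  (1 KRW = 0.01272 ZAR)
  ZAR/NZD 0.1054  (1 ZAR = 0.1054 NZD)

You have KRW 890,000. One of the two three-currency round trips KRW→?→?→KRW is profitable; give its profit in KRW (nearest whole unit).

Profitable loop is KRW → ZAR → NZD → KRW:
KRW 890,000 × 0.01272 = ZAR 11,320.80
ZAR 11,320.80 × 0.1054 = NZD 1,193.21
NZD 1,193.21 ÷ 0.001321 = KRW 903,264
Profit = KRW 903,264 − KRW 890,000

Profit: KRW 13,264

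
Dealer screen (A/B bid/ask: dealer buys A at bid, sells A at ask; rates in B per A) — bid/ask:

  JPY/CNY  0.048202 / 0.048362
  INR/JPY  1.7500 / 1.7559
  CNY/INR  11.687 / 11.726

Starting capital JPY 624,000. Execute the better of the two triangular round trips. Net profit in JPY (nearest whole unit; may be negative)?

Net profit: JPY 2,658

Best loop JPY → INR → CNY → JPY:
JPY 624,000 ÷ 1.7559 (buy INR at ask) = INR 355,373.31
INR 355,373.31 ÷ 11.726 (buy CNY at ask) = CNY 30,306.44
CNY 30,306.44 ÷ 0.048362 (buy JPY at ask) = JPY 626,658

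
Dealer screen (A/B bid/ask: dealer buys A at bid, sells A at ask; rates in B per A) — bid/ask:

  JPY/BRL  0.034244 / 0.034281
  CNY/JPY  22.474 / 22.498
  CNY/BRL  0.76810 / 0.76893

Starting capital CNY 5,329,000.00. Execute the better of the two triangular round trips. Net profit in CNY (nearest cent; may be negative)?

Net profit: CNY 4,640.99

Best loop CNY → JPY → BRL → CNY:
CNY 5,329,000.00 × 22.474 (sell CNY at bid) = JPY 119,763,946
JPY 119,763,946 × 0.034244 (sell JPY at bid) = BRL 4,101,196.57
BRL 4,101,196.57 ÷ 0.76893 (buy CNY at ask) = CNY 5,333,640.99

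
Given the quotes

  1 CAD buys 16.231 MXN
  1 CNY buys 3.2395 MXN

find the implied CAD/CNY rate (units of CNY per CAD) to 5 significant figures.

1 CAD × 16.231 = 16.231 MXN
16.231 MXN ÷ 3.2395 = 5.01034 CNY

CAD/CNY = 5.0103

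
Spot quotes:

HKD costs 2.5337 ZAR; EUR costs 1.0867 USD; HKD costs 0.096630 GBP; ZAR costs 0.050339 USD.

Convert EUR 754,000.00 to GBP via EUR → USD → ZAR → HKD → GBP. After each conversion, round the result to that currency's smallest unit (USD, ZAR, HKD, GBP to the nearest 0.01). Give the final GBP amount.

EUR 754,000.00 × 1.0867 = USD 819,371.80
USD 819,371.80 ÷ 0.050339 = ZAR 16,277,077.42
ZAR 16,277,077.42 ÷ 2.5337 = HKD 6,424,232.32
HKD 6,424,232.32 × 0.096630 = GBP 620,773.57

GBP 620,773.57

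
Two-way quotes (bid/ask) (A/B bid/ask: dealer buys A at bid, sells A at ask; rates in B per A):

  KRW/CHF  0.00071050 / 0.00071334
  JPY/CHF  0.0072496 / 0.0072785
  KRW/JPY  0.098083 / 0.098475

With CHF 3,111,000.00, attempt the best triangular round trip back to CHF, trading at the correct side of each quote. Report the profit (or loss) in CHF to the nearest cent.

Best loop CHF → KRW → JPY → CHF:
CHF 3,111,000.00 ÷ 0.00071334 (buy KRW at ask) = KRW 4,361,174,195
KRW 4,361,174,195 × 0.098083 (sell KRW at bid) = JPY 427,757,049
JPY 427,757,049 × 0.0072496 (sell JPY at bid) = CHF 3,101,067.50

Net result: CHF -9,932.50 (no profitable arbitrage after spreads)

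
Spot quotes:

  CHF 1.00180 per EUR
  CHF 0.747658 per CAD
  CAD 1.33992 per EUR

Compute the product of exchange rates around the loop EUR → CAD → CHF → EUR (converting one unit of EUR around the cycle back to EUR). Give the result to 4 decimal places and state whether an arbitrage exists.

Around EUR → CAD → CHF → EUR: 1 × 1.33992 × 0.747658 ÷ 1.00180 = 1.000002
Product ≈ 1 (deviation 0.000%, within rounding noise).

1.0000 (no arbitrage)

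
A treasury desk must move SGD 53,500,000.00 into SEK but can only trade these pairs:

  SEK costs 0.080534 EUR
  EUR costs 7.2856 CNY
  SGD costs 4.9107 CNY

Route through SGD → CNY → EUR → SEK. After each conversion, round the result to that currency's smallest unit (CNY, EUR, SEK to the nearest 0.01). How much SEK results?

SGD 53,500,000.00 × 4.9107 = CNY 262,722,450.00
CNY 262,722,450.00 ÷ 7.2856 = EUR 36,060,509.77
EUR 36,060,509.77 ÷ 0.080534 = SEK 447,767,523.90

SEK 447,767,523.90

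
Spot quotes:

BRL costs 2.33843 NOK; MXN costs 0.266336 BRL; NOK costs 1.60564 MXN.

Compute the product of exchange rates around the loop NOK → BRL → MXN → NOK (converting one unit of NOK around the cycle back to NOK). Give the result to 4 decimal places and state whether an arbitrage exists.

Around NOK → BRL → MXN → NOK: 1 ÷ 2.33843 ÷ 0.266336 ÷ 1.60564 = 0.999994
Product ≈ 1 (deviation 0.001%, within rounding noise).

1.0000 (no arbitrage)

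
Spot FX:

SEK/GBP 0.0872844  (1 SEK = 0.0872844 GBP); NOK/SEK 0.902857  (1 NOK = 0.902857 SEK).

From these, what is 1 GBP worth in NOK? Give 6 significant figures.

GBP/NOK = 12.6895

1 GBP ÷ 0.0872844 = 11.4568 SEK
11.4568 SEK ÷ 0.902857 = 12.6895 NOK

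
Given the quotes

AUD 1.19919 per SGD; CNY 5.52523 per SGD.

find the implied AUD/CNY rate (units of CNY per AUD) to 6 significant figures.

1 AUD ÷ 1.19919 = 0.833896 SGD
0.833896 SGD × 5.52523 = 4.60747 CNY

AUD/CNY = 4.60747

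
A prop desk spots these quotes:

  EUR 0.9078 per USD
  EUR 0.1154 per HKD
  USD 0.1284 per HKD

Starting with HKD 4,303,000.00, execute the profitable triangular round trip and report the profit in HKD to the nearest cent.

Profitable loop is HKD → USD → EUR → HKD:
HKD 4,303,000.00 × 0.1284 = USD 552,505.20
USD 552,505.20 × 0.9078 = EUR 501,564.22
EUR 501,564.22 ÷ 0.1154 = HKD 4,346,310.40
Profit = HKD 4,346,310.40 − HKD 4,303,000.00

Profit: HKD 43,310.40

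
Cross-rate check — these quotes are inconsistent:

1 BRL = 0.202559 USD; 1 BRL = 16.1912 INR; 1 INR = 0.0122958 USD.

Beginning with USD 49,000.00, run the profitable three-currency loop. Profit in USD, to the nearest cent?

Profit: USD 855.35

Profitable loop is USD → INR → BRL → USD:
USD 49,000.00 ÷ 0.0122958 = INR 3,985,100.60
INR 3,985,100.60 ÷ 16.1912 = BRL 246,127.56
BRL 246,127.56 × 0.202559 = USD 49,855.35
Profit = USD 49,855.35 − USD 49,000.00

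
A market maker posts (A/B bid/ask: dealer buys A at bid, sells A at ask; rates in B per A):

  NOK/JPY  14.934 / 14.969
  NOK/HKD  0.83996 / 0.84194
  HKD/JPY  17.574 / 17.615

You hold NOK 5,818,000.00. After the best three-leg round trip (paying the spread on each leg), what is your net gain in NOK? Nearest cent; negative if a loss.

Net profit: NOK 40,495.13

Best loop NOK → JPY → HKD → NOK:
NOK 5,818,000.00 × 14.934 (sell NOK at bid) = JPY 86,886,012
JPY 86,886,012 ÷ 17.615 (buy HKD at ask) = HKD 4,932,501.39
HKD 4,932,501.39 ÷ 0.84194 (buy NOK at ask) = NOK 5,858,495.13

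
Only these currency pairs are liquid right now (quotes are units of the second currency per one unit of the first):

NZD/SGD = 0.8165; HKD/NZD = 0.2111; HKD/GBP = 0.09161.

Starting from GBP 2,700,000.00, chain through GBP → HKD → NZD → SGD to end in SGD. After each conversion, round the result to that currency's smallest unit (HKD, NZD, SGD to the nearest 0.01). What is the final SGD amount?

GBP 2,700,000.00 ÷ 0.09161 = HKD 29,472,764.98
HKD 29,472,764.98 × 0.2111 = NZD 6,221,700.69
NZD 6,221,700.69 × 0.8165 = SGD 5,080,018.61

SGD 5,080,018.61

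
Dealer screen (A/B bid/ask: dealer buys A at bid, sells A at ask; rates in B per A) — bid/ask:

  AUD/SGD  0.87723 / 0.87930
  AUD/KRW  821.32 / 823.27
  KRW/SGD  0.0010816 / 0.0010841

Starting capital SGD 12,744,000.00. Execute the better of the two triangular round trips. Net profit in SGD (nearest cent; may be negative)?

Best loop SGD → AUD → KRW → SGD:
SGD 12,744,000.00 ÷ 0.87930 (buy AUD at ask) = AUD 14,493,346.98
AUD 14,493,346.98 × 821.32 (sell AUD at bid) = KRW 11,903,675,742
KRW 11,903,675,742 × 0.0010816 (sell KRW at bid) = SGD 12,875,015.68

Net profit: SGD 131,015.68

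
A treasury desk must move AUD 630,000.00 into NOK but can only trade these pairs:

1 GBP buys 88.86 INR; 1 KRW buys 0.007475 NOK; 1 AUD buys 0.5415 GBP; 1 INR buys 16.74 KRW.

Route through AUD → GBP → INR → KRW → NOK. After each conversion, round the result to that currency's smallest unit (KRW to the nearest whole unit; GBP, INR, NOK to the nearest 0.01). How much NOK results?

AUD 630,000.00 × 0.5415 = GBP 341,145.00
GBP 341,145.00 × 88.86 = INR 30,314,144.70
INR 30,314,144.70 × 16.74 = KRW 507,458,782
KRW 507,458,782 × 0.007475 = NOK 3,793,254.40

NOK 3,793,254.40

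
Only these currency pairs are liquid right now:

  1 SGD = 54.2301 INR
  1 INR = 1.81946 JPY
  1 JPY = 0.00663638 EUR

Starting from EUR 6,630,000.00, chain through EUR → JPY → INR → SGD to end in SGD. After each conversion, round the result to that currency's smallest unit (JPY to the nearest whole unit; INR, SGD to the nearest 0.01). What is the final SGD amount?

SGD 10,125,101.03

EUR 6,630,000.00 ÷ 0.00663638 = JPY 999,038,633
JPY 999,038,633 ÷ 1.81946 = INR 549,085,241.23
INR 549,085,241.23 ÷ 54.2301 = SGD 10,125,101.03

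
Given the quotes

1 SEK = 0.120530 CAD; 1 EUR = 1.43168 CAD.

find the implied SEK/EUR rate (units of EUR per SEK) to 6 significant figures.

1 SEK × 0.120530 = 0.12053 CAD
0.12053 CAD ÷ 1.43168 = 0.0841878 EUR

SEK/EUR = 0.0841878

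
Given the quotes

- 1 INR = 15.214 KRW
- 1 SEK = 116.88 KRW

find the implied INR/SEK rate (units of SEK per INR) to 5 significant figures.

1 INR × 15.214 = 15.214 KRW
15.214 KRW ÷ 116.88 = 0.130168 SEK

INR/SEK = 0.13017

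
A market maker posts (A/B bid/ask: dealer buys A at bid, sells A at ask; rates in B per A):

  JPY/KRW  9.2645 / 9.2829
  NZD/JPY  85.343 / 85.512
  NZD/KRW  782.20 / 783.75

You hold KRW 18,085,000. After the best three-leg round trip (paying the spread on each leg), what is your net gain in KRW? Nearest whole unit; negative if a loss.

Best loop KRW → NZD → JPY → KRW:
KRW 18,085,000 ÷ 783.75 (buy NZD at ask) = NZD 23,074.96
NZD 23,074.96 × 85.343 (sell NZD at bid) = JPY 1,969,286
JPY 1,969,286 × 9.2645 (sell JPY at bid) = KRW 18,244,453

Net profit: KRW 159,453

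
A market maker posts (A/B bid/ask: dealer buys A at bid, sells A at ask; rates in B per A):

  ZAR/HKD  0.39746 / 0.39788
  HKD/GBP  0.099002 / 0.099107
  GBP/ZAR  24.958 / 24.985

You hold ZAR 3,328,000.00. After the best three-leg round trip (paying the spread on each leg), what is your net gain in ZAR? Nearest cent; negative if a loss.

Net profit: ZAR 49,905.72

Best loop ZAR → GBP → HKD → ZAR:
ZAR 3,328,000.00 ÷ 24.985 (buy GBP at ask) = GBP 133,199.92
GBP 133,199.92 ÷ 0.099107 (buy HKD at ask) = HKD 1,344,001.13
HKD 1,344,001.13 ÷ 0.39788 (buy ZAR at ask) = ZAR 3,377,905.72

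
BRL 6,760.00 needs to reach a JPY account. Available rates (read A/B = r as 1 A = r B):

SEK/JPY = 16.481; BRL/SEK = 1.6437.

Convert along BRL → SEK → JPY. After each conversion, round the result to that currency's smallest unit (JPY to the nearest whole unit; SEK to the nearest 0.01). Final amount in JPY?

JPY 183,127

BRL 6,760.00 × 1.6437 = SEK 11,111.41
SEK 11,111.41 × 16.481 = JPY 183,127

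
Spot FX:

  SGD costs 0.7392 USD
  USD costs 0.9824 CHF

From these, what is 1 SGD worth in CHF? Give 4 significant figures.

1 SGD × 0.7392 = 0.7392 USD
0.7392 USD × 0.9824 = 0.72619 CHF

SGD/CHF = 0.7262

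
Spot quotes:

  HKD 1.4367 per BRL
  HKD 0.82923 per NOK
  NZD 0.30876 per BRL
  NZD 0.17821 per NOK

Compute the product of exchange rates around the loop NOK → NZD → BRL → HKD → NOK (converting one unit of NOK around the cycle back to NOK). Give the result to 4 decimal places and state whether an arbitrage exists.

Around NOK → NZD → BRL → HKD → NOK: 1 × 0.17821 ÷ 0.30876 × 1.4367 ÷ 0.82923 = 1.000005
Product ≈ 1 (deviation 0.000%, within rounding noise).

1.0000 (no arbitrage)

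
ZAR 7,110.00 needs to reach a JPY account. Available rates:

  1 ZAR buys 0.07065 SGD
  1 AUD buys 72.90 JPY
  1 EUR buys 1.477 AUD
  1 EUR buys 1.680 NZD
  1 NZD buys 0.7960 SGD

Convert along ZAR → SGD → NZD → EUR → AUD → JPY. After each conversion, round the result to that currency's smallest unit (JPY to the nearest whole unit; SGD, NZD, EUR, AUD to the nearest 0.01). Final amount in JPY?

ZAR 7,110.00 × 0.07065 = SGD 502.32
SGD 502.32 ÷ 0.7960 = NZD 631.06
NZD 631.06 ÷ 1.680 = EUR 375.63
EUR 375.63 × 1.477 = AUD 554.81
AUD 554.81 × 72.90 = JPY 40,446

JPY 40,446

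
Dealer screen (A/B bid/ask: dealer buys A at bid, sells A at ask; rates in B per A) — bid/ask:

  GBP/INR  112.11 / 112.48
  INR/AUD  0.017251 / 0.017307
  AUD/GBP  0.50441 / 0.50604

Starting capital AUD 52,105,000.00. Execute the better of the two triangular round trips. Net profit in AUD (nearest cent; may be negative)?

Best loop AUD → INR → GBP → AUD:
AUD 52,105,000.00 ÷ 0.017307 (buy INR at ask) = INR 3,010,631,536.37
INR 3,010,631,536.37 ÷ 112.48 (buy GBP at ask) = GBP 26,765,927.60
GBP 26,765,927.60 ÷ 0.50604 (buy AUD at ask) = AUD 52,892,908.86

Net profit: AUD 787,908.86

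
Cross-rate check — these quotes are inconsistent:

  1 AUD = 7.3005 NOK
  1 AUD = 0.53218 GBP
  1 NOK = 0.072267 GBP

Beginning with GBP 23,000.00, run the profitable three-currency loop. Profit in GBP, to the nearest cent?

Profit: GBP 200.31

Profitable loop is GBP → NOK → AUD → GBP:
GBP 23,000.00 ÷ 0.072267 = NOK 318,264.21
NOK 318,264.21 ÷ 7.3005 = AUD 43,594.85
AUD 43,594.85 × 0.53218 = GBP 23,200.31
Profit = GBP 23,200.31 − GBP 23,000.00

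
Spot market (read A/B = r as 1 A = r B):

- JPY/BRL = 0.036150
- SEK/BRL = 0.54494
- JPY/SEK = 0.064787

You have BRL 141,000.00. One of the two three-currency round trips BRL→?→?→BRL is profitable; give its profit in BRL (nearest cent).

Profitable loop is BRL → SEK → JPY → BRL:
BRL 141,000.00 ÷ 0.54494 = SEK 258,744.08
SEK 258,744.08 ÷ 0.064787 = JPY 3,993,765
JPY 3,993,765 × 0.036150 = BRL 144,374.62
Profit = BRL 144,374.62 − BRL 141,000.00

Profit: BRL 3,374.62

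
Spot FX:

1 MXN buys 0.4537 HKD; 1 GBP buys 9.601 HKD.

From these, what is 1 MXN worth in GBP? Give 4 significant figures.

MXN/GBP = 0.04726

1 MXN × 0.4537 = 0.4537 HKD
0.4537 HKD ÷ 9.601 = 0.0472555 GBP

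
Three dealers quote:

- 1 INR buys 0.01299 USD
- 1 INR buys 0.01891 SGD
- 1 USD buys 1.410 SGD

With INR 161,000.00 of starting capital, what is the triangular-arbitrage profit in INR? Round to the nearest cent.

Profit: INR 5,222.24

Profitable loop is INR → SGD → USD → INR:
INR 161,000.00 × 0.01891 = SGD 3,044.51
SGD 3,044.51 ÷ 1.410 = USD 2,159.23
USD 2,159.23 ÷ 0.01299 = INR 166,222.24
Profit = INR 166,222.24 − INR 161,000.00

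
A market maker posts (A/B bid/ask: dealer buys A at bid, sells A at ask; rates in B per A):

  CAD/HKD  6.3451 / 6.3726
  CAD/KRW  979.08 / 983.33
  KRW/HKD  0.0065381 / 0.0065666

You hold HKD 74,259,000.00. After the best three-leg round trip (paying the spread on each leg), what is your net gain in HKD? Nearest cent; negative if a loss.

Net profit: HKD 334,704.42

Best loop HKD → CAD → KRW → HKD:
HKD 74,259,000.00 ÷ 6.3726 (buy CAD at ask) = CAD 11,652,857.55
CAD 11,652,857.55 × 979.08 (sell CAD at bid) = KRW 11,409,079,767
KRW 11,409,079,767 × 0.0065381 (sell KRW at bid) = HKD 74,593,704.42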